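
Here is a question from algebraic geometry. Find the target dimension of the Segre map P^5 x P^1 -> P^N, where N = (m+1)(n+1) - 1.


The Segre embedding maps P^m x P^n into P^N via
all products of coordinates from each factor.
N = (m+1)(n+1) - 1
N = (5+1)(1+1) - 1
N = 6*2 - 1
N = 12 - 1 = 11

11


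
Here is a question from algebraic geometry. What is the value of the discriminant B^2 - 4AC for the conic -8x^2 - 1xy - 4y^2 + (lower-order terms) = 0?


The discriminant of a conic Ax^2 + Bxy + Cy^2 + ... = 0 is B^2 - 4AC.
B^2 = (-1)^2 = 1
4AC = 4*(-8)*(-4) = 128
Discriminant = 1 - 128 = -127

-127


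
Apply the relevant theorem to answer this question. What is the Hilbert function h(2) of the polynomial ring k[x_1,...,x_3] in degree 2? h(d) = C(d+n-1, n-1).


The Hilbert function for the polynomial ring in 3 variables is:
h(d) = C(d+n-1, n-1)
h(2) = C(2+3-1, 3-1) = C(4, 2)
= 4! / (2! * 2!)
= 6

6


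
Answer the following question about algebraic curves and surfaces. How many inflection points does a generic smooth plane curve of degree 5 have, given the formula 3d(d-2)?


For a general smooth plane curve C of degree d, the inflection points are
the intersection of C with its Hessian curve, which has degree 3(d-2).
By Bezout, the total intersection number is d * 3(d-2) = 5 * 9 = 45.
For a general curve every flex is ordinary, so each contributes
multiplicity 1 to C·Hess(C), and the number of distinct inflection
points is 3d(d-2).
Inflection points = 3*5*(5-2) = 3*5*3 = 45

45


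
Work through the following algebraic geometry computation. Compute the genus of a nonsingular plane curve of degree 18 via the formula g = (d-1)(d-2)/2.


Using the genus formula for smooth plane curves:
g = (d-1)(d-2)/2
g = (18-1)(18-2)/2
g = 17*16/2
g = 272/2 = 136

136


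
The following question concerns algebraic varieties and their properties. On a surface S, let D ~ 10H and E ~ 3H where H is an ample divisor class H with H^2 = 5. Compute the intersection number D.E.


Using bilinearity of the intersection pairing on a surface S:
(aH).(bH) = ab * (H.H)
We have H^2 = 5.
D.E = (10H).(3H) = 10*3*5
= 30*5
= 150

150


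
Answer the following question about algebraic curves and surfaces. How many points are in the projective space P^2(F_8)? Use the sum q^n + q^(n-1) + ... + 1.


P^2(F_8) has (q^(n+1) - 1)/(q - 1) points.
= 8^2 + 8^1 + 8^0
= 64 + 8 + 1
= 73

73


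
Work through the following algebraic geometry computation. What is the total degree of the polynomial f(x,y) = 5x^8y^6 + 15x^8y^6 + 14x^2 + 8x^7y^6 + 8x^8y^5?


Examine each term for its total degree (sum of exponents).
  Term '5x^8y^6' has total degree 8+6 = 14.
  Term '15x^8y^6' has total degree 8+6 = 14.
  Term '14x^2' has total degree 2+0 = 2.
  Term '8x^7y^6' has total degree 7+6 = 13.
  Term '8x^8y^5' has total degree 8+5 = 13.
The maximum total degree among all terms is 14.

14


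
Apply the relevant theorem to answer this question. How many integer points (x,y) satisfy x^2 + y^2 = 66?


Systematically check integer values of x where x^2 <= 66.
For each valid x, check if 66 - x^2 is a perfect square.
Total integer solutions found: 0

0


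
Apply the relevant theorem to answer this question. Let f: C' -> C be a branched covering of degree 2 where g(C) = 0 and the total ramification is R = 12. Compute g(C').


Riemann-Hurwitz formula: 2g' - 2 = d(2g - 2) + R
Given: d = 2, g = 0, R = 12
2g' - 2 = 2*(2*0 - 2) + 12
2g' - 2 = 2*(-2) + 12
2g' - 2 = -4 + 12 = 8
2g' = 10
g' = 5

5


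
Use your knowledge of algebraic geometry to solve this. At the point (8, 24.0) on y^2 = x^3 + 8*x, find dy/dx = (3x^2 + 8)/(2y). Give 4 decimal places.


Using implicit differentiation of y^2 = x^3 + 8*x:
2y * dy/dx = 3x^2 + 8
dy/dx = (3x^2 + 8)/(2y)
Numerator: 3*8^2 + 8 = 200
Denominator: 2*24.0 = 48.0
dy/dx = 200/48.0 = 4.1667

4.1667


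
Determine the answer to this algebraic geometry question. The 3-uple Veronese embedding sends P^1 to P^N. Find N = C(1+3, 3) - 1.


The Veronese embedding v_d: P^n -> P^N maps each point to all
degree-d monomials in n+1 homogeneous coordinates.
N = C(n+d, d) - 1
N = C(1+3, 3) - 1
N = C(4, 3) - 1
C(4, 3) = 4
N = 4 - 1 = 3

3


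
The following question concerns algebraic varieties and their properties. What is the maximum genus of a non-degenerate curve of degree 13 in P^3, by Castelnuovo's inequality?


Castelnuovo's bound: write d - 1 = m(r-1) + epsilon with 0 <= epsilon < r-1.
d - 1 = 13 - 1 = 12
r - 1 = 3 - 1 = 2
12 = 6*2 + 0, so m = 6, epsilon = 0
pi(d, r) = m(m-1)(r-1)/2 + m*epsilon
= 6*5*2/2 + 6*0
= 60/2 + 0
= 30 + 0 = 30

30


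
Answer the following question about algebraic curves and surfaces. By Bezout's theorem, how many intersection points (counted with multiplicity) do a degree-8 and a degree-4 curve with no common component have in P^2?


Bezout's theorem states the intersection count equals the product of degrees.
Intersection count = 8 * 4 = 32

32


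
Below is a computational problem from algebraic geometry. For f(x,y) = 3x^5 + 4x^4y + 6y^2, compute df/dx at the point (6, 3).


df/dx = 5*3*x^4 + 4*4*x^3*y
At (6,3): 5*3*6^4 + 4*4*6^3*3
= 19440 + 10368
= 29808

29808


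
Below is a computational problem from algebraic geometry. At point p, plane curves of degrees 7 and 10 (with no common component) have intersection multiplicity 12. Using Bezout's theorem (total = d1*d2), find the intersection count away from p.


By Bezout's theorem, the total intersection number is d1 * d2.
Total = 7 * 10 = 70
Intersection multiplicity at p = 12
Remaining intersections = 70 - 12 = 58

58


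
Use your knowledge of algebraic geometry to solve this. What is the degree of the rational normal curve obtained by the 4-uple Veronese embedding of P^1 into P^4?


The rational normal curve in P^4 is the image of P^1 under the 4-uple Veronese.
A general hyperplane in P^4 pulls back to a degree-4 form on P^1, which has 4 zeros,
so the curve meets a general hyperplane in 4 points. Degree = 4.

4


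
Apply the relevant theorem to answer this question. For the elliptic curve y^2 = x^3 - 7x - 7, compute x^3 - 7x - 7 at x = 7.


Compute x^3 - 7x - 7 at x = 7:
x^3 = 7^3 = 343
(-7)*x = (-7)*7 = -49
Sum: 343 - 49 - 7 = 287

287


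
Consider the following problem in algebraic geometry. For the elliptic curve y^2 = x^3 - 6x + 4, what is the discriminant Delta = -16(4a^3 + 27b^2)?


Compute each component:
4a^3 = 4*(-6)^3 = 4*(-216) = -864
27b^2 = 27*4^2 = 27*16 = 432
4a^3 + 27b^2 = -864 + 432 = -432
Delta = -16*(-432) = 6912

6912


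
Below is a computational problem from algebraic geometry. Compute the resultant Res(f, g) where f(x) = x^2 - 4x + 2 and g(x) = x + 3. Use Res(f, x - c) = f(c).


For Res(f, x - c), we evaluate f at x = c.
f(-3) = (-3)^2 - 4*(-3) + 2
= 9 + 12 + 2
= 21 + 2 = 23
Res(f, g) = 23

23


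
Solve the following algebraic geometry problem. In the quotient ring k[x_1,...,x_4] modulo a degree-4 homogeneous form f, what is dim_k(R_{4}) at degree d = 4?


For R = k[x_1,...,x_n]/(f) with f homogeneous of degree e:
The Hilbert series is (1 - t^e)/(1 - t)^n.
So h(d) = C(d+n-1, n-1) - C(d-e+n-1, n-1) for d >= e.
With n=4, e=4, d=4:
C(4+4-1, 4-1) = C(7, 3) = 35
C(4-4+4-1, 4-1) = C(3, 3) = 1
h(4) = 35 - 1 = 34

34


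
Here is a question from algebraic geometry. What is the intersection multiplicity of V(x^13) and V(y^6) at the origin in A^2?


The intersection multiplicity of V(x^a) and V(y^b) at the origin is:
I(O; V(x^13), V(y^6)) = dim_k(k[x,y]/(x^13, y^6))
A basis for k[x,y]/(x^13, y^6) is the set of monomials x^i * y^j
where 0 <= i < 13 and 0 <= j < 6.
The number of such monomials is 13 * 6 = 78

78


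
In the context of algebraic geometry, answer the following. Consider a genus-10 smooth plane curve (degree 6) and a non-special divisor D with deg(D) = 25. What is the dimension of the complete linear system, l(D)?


First, compute the genus of a smooth plane curve of degree 6:
g = (d-1)(d-2)/2 = (6-1)(6-2)/2 = 10
For a non-special divisor D (i.e., h^1(D) = 0), Riemann-Roch gives:
l(D) = deg(D) - g + 1
Since deg(D) = 25 >= 2g - 1 = 19, D is non-special.
l(D) = 25 - 10 + 1 = 16

16


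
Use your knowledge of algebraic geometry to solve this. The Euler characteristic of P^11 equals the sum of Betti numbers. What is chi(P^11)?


The complex projective space P^11 has one cell in each even real dimension 0, 2, ..., 22.
The cohomology groups are H^{2k}(P^11) = Z for k = 0,...,11, and 0 otherwise.
Euler characteristic = sum of Betti numbers = 1 per even-dimensional cohomology group.
chi(P^11) = 11 + 1 = 12

12


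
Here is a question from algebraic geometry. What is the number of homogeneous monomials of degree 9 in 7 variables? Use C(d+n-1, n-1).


The number of degree-9 monomials in 7 variables is C(d+n-1, n-1).
= C(9+7-1, 7-1) = C(15, 6)
= 5005

5005


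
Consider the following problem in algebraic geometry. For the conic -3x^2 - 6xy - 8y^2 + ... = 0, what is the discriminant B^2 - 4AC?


The discriminant of a conic Ax^2 + Bxy + Cy^2 + ... = 0 is B^2 - 4AC.
B^2 = (-6)^2 = 36
4AC = 4*(-3)*(-8) = 96
Discriminant = 36 - 96 = -60

-60


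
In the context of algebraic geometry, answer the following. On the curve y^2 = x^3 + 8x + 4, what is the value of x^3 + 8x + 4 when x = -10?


Compute x^3 + 8x + 4 at x = -10:
x^3 = (-10)^3 = -1000
8*x = 8*(-10) = -80
Sum: -1000 - 80 + 4 = -1076

-1076


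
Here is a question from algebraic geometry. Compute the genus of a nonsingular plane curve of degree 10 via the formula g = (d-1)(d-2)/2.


Using the genus formula for smooth plane curves:
g = (d-1)(d-2)/2
g = (10-1)(10-2)/2
g = 9*8/2
g = 72/2 = 36

36


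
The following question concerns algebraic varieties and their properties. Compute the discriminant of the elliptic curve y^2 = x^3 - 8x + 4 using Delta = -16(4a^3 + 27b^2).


Compute each component:
4a^3 = 4*(-8)^3 = 4*(-512) = -2048
27b^2 = 27*4^2 = 27*16 = 432
4a^3 + 27b^2 = -2048 + 432 = -1616
Delta = -16*(-1616) = 25856

25856


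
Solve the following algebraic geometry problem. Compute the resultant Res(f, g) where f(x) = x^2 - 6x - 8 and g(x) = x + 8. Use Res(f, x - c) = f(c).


For Res(f, x - c), we evaluate f at x = c.
f(-8) = (-8)^2 - 6*(-8) - 8
= 64 + 48 - 8
= 112 - 8 = 104
Res(f, g) = 104

104


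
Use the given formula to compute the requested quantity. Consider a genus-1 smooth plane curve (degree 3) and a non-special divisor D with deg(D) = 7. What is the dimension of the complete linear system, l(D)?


First, compute the genus of a smooth plane curve of degree 3:
g = (d-1)(d-2)/2 = (3-1)(3-2)/2 = 1
For a non-special divisor D (i.e., h^1(D) = 0), Riemann-Roch gives:
l(D) = deg(D) - g + 1
Since deg(D) = 7 >= 2g - 1 = 1, D is non-special.
l(D) = 7 - 1 + 1 = 7

7


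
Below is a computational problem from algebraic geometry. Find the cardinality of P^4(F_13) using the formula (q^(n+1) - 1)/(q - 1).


P^4(F_13) has (q^(n+1) - 1)/(q - 1) points.
= 13^4 + 13^3 + 13^2 + 13^1 + 13^0
= 28561 + 2197 + 169 + 13 + 1
= 30941

30941


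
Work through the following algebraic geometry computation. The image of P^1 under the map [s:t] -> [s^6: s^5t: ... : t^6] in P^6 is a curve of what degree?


The rational normal curve in P^6 is the image of P^1 under the 6-uple Veronese.
A general hyperplane in P^6 pulls back to a degree-6 form on P^1, which has 6 zeros,
so the curve meets a general hyperplane in 6 points. Degree = 6.

6


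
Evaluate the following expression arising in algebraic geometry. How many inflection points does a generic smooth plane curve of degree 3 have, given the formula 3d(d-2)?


For a general smooth plane curve C of degree d, the inflection points are
the intersection of C with its Hessian curve, which has degree 3(d-2).
By Bezout, the total intersection number is d * 3(d-2) = 3 * 3 = 9.
For a general curve every flex is ordinary, so each contributes
multiplicity 1 to C·Hess(C), and the number of distinct inflection
points is 3d(d-2).
Inflection points = 3*3*(3-2) = 3*3*1 = 9

9


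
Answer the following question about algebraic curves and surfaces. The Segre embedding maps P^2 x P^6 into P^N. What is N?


The Segre embedding maps P^m x P^n into P^N via
all products of coordinates from each factor.
N = (m+1)(n+1) - 1
N = (2+1)(6+1) - 1
N = 3*7 - 1
N = 21 - 1 = 20

20


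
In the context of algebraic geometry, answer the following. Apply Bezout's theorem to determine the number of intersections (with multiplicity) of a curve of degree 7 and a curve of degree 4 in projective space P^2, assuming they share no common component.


Bezout's theorem states the intersection count equals the product of degrees.
Intersection count = 7 * 4 = 28

28


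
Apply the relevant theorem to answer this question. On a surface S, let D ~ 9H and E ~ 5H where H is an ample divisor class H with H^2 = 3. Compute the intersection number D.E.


Using bilinearity of the intersection pairing on a surface S:
(aH).(bH) = ab * (H.H)
We have H^2 = 3.
D.E = (9H).(5H) = 9*5*3
= 45*3
= 135

135


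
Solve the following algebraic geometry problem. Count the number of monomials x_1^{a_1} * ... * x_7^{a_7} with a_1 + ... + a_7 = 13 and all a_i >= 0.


The number of degree-13 monomials in 7 variables is C(d+n-1, n-1).
= C(13+7-1, 7-1) = C(19, 6)
= 27132

27132


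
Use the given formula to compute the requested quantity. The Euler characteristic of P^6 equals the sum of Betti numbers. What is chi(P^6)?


The complex projective space P^6 has one cell in each even real dimension 0, 2, ..., 12.
The cohomology groups are H^{2k}(P^6) = Z for k = 0,...,6, and 0 otherwise.
Euler characteristic = sum of Betti numbers = 1 per even-dimensional cohomology group.
chi(P^6) = 6 + 1 = 7

7


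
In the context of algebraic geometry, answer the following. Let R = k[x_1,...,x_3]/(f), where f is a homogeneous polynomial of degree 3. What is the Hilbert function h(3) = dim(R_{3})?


For R = k[x_1,...,x_n]/(f) with f homogeneous of degree e:
The Hilbert series is (1 - t^e)/(1 - t)^n.
So h(d) = C(d+n-1, n-1) - C(d-e+n-1, n-1) for d >= e.
With n=3, e=3, d=3:
C(3+3-1, 3-1) = C(5, 2) = 10
C(3-3+3-1, 3-1) = C(2, 2) = 1
h(3) = 10 - 1 = 9

9


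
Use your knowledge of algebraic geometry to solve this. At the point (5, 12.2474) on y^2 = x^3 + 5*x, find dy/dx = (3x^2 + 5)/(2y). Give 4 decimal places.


Using implicit differentiation of y^2 = x^3 + 5*x:
2y * dy/dx = 3x^2 + 5
dy/dx = (3x^2 + 5)/(2y)
Numerator: 3*5^2 + 5 = 80
Denominator: 2*12.2474 = 24.4948
dy/dx = 80/24.4948 = 3.2660

3.2660


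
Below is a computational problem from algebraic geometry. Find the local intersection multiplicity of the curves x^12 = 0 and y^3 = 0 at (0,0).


The intersection multiplicity of V(x^a) and V(y^b) at the origin is:
I(O; V(x^12), V(y^3)) = dim_k(k[x,y]/(x^12, y^3))
A basis for k[x,y]/(x^12, y^3) is the set of monomials x^i * y^j
where 0 <= i < 12 and 0 <= j < 3.
The number of such monomials is 12 * 3 = 36

36


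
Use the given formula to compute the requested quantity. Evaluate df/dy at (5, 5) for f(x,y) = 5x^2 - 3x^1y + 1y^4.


df/dy = (-3)*x^1 + 4*1*y^3
At (5,5): (-3)*5^1 + 4*1*5^3
= -15 + 500
= 485

485


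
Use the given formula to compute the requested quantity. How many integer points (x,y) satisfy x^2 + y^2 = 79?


Systematically check integer values of x where x^2 <= 79.
For each valid x, check if 79 - x^2 is a perfect square.
Total integer solutions found: 0

0


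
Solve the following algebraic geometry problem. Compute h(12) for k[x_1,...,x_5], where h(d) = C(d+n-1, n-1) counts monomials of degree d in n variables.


The Hilbert function for the polynomial ring in 5 variables is:
h(d) = C(d+n-1, n-1)
h(12) = C(12+5-1, 5-1) = C(16, 4)
= 16! / (4! * 12!)
= 1820

1820


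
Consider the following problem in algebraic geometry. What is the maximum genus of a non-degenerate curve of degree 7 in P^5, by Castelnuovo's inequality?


Castelnuovo's bound: write d - 1 = m(r-1) + epsilon with 0 <= epsilon < r-1.
d - 1 = 7 - 1 = 6
r - 1 = 5 - 1 = 4
6 = 1*4 + 2, so m = 1, epsilon = 2
pi(d, r) = m(m-1)(r-1)/2 + m*epsilon
= 1*0*4/2 + 1*2
= 0/2 + 2
= 0 + 2 = 2

2


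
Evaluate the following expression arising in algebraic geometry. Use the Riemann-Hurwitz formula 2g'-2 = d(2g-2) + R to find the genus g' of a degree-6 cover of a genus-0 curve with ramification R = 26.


Riemann-Hurwitz formula: 2g' - 2 = d(2g - 2) + R
Given: d = 6, g = 0, R = 26
2g' - 2 = 6*(2*0 - 2) + 26
2g' - 2 = 6*(-2) + 26
2g' - 2 = -12 + 26 = 14
2g' = 16
g' = 8

8


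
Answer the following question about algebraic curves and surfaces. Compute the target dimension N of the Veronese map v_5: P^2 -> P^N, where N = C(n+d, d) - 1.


The Veronese embedding v_d: P^n -> P^N maps each point to all
degree-d monomials in n+1 homogeneous coordinates.
N = C(n+d, d) - 1
N = C(2+5, 5) - 1
N = C(7, 5) - 1
C(7, 5) = 21
N = 21 - 1 = 20

20


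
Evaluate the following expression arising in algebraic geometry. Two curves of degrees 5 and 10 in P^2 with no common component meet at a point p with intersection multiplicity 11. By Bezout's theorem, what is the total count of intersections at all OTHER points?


By Bezout's theorem, the total intersection number is d1 * d2.
Total = 5 * 10 = 50
Intersection multiplicity at p = 11
Remaining intersections = 50 - 11 = 39

39


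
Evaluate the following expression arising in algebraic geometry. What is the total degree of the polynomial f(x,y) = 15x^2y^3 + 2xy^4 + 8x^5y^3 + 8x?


Examine each term for its total degree (sum of exponents).
  Term '15x^2y^3' has total degree 2+3 = 5.
  Term '2xy^4' has total degree 1+4 = 5.
  Term '8x^5y^3' has total degree 5+3 = 8.
  Term '8x' has total degree 1+0 = 1.
The maximum total degree among all terms is 8.

8


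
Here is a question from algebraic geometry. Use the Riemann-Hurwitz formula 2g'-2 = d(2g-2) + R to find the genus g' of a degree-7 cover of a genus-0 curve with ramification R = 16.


Riemann-Hurwitz formula: 2g' - 2 = d(2g - 2) + R
Given: d = 7, g = 0, R = 16
2g' - 2 = 7*(2*0 - 2) + 16
2g' - 2 = 7*(-2) + 16
2g' - 2 = -14 + 16 = 2
2g' = 4
g' = 2

2


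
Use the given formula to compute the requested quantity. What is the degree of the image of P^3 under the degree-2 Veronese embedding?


The Veronese variety v_2(P^3) has degree d^r.
d^r = 2^3 = 8

8


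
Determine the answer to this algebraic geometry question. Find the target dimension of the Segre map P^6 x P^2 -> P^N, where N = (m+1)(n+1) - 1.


The Segre embedding maps P^m x P^n into P^N via
all products of coordinates from each factor.
N = (m+1)(n+1) - 1
N = (6+1)(2+1) - 1
N = 7*3 - 1
N = 21 - 1 = 20

20


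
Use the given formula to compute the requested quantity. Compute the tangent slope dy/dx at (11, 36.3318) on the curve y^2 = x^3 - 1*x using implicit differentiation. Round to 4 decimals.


Using implicit differentiation of y^2 = x^3 - 1*x:
2y * dy/dx = 3x^2 - 1
dy/dx = (3x^2 - 1)/(2y)
Numerator: 3*11^2 - 1 = 362
Denominator: 2*36.3318 = 72.6636
dy/dx = 362/72.6636 = 4.9819

4.9819


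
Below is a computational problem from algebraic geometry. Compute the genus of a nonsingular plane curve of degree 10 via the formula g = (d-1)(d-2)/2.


Using the genus formula for smooth plane curves:
g = (d-1)(d-2)/2
g = (10-1)(10-2)/2
g = 9*8/2
g = 72/2 = 36

36


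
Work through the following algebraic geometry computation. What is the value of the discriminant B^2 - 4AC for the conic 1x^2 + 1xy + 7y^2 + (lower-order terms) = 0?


The discriminant of a conic Ax^2 + Bxy + Cy^2 + ... = 0 is B^2 - 4AC.
B^2 = 1^2 = 1
4AC = 4*1*7 = 28
Discriminant = 1 - 28 = -27

-27


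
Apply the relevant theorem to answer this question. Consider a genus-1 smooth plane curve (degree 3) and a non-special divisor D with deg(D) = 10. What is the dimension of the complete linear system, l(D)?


First, compute the genus of a smooth plane curve of degree 3:
g = (d-1)(d-2)/2 = (3-1)(3-2)/2 = 1
For a non-special divisor D (i.e., h^1(D) = 0), Riemann-Roch gives:
l(D) = deg(D) - g + 1
Since deg(D) = 10 >= 2g - 1 = 1, D is non-special.
l(D) = 10 - 1 + 1 = 10

10


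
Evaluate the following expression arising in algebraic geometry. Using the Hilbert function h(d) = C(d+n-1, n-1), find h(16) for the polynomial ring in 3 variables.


The Hilbert function for the polynomial ring in 3 variables is:
h(d) = C(d+n-1, n-1)
h(16) = C(16+3-1, 3-1) = C(18, 2)
= 18! / (2! * 16!)
= 153

153


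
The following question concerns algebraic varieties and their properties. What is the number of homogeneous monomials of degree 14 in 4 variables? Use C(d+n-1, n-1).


The number of degree-14 monomials in 4 variables is C(d+n-1, n-1).
= C(14+4-1, 4-1) = C(17, 3)
= 680

680


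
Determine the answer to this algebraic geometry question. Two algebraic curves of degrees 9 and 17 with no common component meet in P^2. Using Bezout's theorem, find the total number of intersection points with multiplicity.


Bezout's theorem states the intersection count equals the product of degrees.
Intersection count = 9 * 17 = 153

153


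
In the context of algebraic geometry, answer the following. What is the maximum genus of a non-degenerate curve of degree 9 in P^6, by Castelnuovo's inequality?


Castelnuovo's bound: write d - 1 = m(r-1) + epsilon with 0 <= epsilon < r-1.
d - 1 = 9 - 1 = 8
r - 1 = 6 - 1 = 5
8 = 1*5 + 3, so m = 1, epsilon = 3
pi(d, r) = m(m-1)(r-1)/2 + m*epsilon
= 1*0*5/2 + 1*3
= 0/2 + 3
= 0 + 3 = 3

3


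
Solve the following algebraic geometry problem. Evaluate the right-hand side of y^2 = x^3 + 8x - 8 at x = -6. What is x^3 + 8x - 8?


Compute x^3 + 8x - 8 at x = -6:
x^3 = (-6)^3 = -216
8*x = 8*(-6) = -48
Sum: -216 - 48 - 8 = -272

-272


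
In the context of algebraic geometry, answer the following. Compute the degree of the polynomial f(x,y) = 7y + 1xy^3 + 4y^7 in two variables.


Examine each term for its total degree (sum of exponents).
  Term '7y' has total degree 0+1 = 1.
  Term '1xy^3' has total degree 1+3 = 4.
  Term '4y^7' has total degree 0+7 = 7.
The maximum total degree among all terms is 7.

7


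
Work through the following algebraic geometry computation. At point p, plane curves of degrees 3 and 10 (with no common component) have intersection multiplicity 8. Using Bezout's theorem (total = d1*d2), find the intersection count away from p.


By Bezout's theorem, the total intersection number is d1 * d2.
Total = 3 * 10 = 30
Intersection multiplicity at p = 8
Remaining intersections = 30 - 8 = 22

22


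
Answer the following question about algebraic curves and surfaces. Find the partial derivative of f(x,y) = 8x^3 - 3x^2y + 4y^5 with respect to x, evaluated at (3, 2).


df/dx = 3*8*x^2 + 2*(-3)*x^1*y
At (3,2): 3*8*3^2 + 2*(-3)*3^1*2
= 216 - 36
= 180

180


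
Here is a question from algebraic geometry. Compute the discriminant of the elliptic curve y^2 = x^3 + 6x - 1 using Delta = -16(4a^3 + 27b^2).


Compute each component:
4a^3 = 4*6^3 = 4*216 = 864
27b^2 = 27*(-1)^2 = 27*1 = 27
4a^3 + 27b^2 = 864 + 27 = 891
Delta = -16*891 = -14256

-14256


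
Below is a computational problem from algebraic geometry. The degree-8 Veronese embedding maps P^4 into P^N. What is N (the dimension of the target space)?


The Veronese embedding v_d: P^n -> P^N maps each point to all
degree-d monomials in n+1 homogeneous coordinates.
N = C(n+d, d) - 1
N = C(4+8, 8) - 1
N = C(12, 8) - 1
C(12, 8) = 495
N = 495 - 1 = 494

494


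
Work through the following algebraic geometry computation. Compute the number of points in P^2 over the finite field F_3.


P^2(F_3) has (q^(n+1) - 1)/(q - 1) points.
= 3^2 + 3^1 + 3^0
= 9 + 3 + 1
= 13

13


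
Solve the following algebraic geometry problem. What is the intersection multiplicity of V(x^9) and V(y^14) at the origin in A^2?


The intersection multiplicity of V(x^a) and V(y^b) at the origin is:
I(O; V(x^9), V(y^14)) = dim_k(k[x,y]/(x^9, y^14))
A basis for k[x,y]/(x^9, y^14) is the set of monomials x^i * y^j
where 0 <= i < 9 and 0 <= j < 14.
The number of such monomials is 9 * 14 = 126

126


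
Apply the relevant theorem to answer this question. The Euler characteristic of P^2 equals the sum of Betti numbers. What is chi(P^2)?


The complex projective space P^2 has one cell in each even real dimension 0, 2, ..., 4.
The cohomology groups are H^{2k}(P^2) = Z for k = 0,...,2, and 0 otherwise.
Euler characteristic = sum of Betti numbers = 1 per even-dimensional cohomology group.
chi(P^2) = 2 + 1 = 3

3


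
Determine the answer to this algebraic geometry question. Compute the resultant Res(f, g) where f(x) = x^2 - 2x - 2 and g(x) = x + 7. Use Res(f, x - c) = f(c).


For Res(f, x - c), we evaluate f at x = c.
f(-7) = (-7)^2 - 2*(-7) - 2
= 49 + 14 - 2
= 63 - 2 = 61
Res(f, g) = 61

61


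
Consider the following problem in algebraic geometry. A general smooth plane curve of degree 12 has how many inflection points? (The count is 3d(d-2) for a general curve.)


For a general smooth plane curve C of degree d, the inflection points are
the intersection of C with its Hessian curve, which has degree 3(d-2).
By Bezout, the total intersection number is d * 3(d-2) = 12 * 30 = 360.
For a general curve every flex is ordinary, so each contributes
multiplicity 1 to C·Hess(C), and the number of distinct inflection
points is 3d(d-2).
Inflection points = 3*12*(12-2) = 3*12*10 = 360

360


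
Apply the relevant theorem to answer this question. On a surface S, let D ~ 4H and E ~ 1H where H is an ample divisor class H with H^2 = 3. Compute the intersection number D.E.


Using bilinearity of the intersection pairing on a surface S:
(aH).(bH) = ab * (H.H)
We have H^2 = 3.
D.E = (4H).(1H) = 4*1*3
= 4*3
= 12

12


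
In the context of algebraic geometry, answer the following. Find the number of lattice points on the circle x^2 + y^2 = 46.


Systematically check integer values of x where x^2 <= 46.
For each valid x, check if 46 - x^2 is a perfect square.
Total integer solutions found: 0

0


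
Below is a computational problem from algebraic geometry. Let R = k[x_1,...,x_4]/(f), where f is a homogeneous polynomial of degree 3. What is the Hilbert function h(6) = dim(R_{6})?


For R = k[x_1,...,x_n]/(f) with f homogeneous of degree e:
The Hilbert series is (1 - t^e)/(1 - t)^n.
So h(d) = C(d+n-1, n-1) - C(d-e+n-1, n-1) for d >= e.
With n=4, e=3, d=6:
C(6+4-1, 4-1) = C(9, 3) = 84
C(6-3+4-1, 4-1) = C(6, 3) = 20
h(6) = 84 - 20 = 64

64


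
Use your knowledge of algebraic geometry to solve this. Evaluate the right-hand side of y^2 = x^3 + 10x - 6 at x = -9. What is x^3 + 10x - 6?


Compute x^3 + 10x - 6 at x = -9:
x^3 = (-9)^3 = -729
10*x = 10*(-9) = -90
Sum: -729 - 90 - 6 = -825

-825


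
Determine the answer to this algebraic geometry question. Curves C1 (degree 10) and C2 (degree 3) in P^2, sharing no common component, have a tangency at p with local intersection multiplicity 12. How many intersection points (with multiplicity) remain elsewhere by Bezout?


By Bezout's theorem, the total intersection number is d1 * d2.
Total = 10 * 3 = 30
Intersection multiplicity at p = 12
Remaining intersections = 30 - 12 = 18

18


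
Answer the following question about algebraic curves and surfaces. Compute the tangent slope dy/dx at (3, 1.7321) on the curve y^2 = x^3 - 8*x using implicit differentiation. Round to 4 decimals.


Using implicit differentiation of y^2 = x^3 - 8*x:
2y * dy/dx = 3x^2 - 8
dy/dx = (3x^2 - 8)/(2y)
Numerator: 3*3^2 - 8 = 19
Denominator: 2*1.7321 = 3.4642
dy/dx = 19/3.4642 = 5.4847

5.4847


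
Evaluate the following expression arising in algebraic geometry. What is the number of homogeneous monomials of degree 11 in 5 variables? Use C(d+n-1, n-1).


The number of degree-11 monomials in 5 variables is C(d+n-1, n-1).
= C(11+5-1, 5-1) = C(15, 4)
= 1365

1365


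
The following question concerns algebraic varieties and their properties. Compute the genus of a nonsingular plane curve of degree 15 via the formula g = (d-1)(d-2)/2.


Using the genus formula for smooth plane curves:
g = (d-1)(d-2)/2
g = (15-1)(15-2)/2
g = 14*13/2
g = 182/2 = 91

91


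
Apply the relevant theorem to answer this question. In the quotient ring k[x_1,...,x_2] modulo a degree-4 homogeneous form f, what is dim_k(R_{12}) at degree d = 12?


For R = k[x_1,...,x_n]/(f) with f homogeneous of degree e:
The Hilbert series is (1 - t^e)/(1 - t)^n.
So h(d) = C(d+n-1, n-1) - C(d-e+n-1, n-1) for d >= e.
With n=2, e=4, d=12:
C(12+2-1, 2-1) = C(13, 1) = 13
C(12-4+2-1, 2-1) = C(9, 1) = 9
h(12) = 13 - 9 = 4

4


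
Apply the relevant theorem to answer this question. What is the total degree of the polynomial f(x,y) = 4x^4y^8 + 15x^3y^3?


Examine each term for its total degree (sum of exponents).
  Term '4x^4y^8' has total degree 4+8 = 12.
  Term '15x^3y^3' has total degree 3+3 = 6.
The maximum total degree among all terms is 12.

12


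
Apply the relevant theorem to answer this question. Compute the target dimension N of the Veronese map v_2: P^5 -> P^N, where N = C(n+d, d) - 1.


The Veronese embedding v_d: P^n -> P^N maps each point to all
degree-d monomials in n+1 homogeneous coordinates.
N = C(n+d, d) - 1
N = C(5+2, 2) - 1
N = C(7, 2) - 1
C(7, 2) = 21
N = 21 - 1 = 20

20


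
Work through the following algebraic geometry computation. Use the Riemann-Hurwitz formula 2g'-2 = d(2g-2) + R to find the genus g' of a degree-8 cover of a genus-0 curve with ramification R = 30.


Riemann-Hurwitz formula: 2g' - 2 = d(2g - 2) + R
Given: d = 8, g = 0, R = 30
2g' - 2 = 8*(2*0 - 2) + 30
2g' - 2 = 8*(-2) + 30
2g' - 2 = -16 + 30 = 14
2g' = 16
g' = 8

8


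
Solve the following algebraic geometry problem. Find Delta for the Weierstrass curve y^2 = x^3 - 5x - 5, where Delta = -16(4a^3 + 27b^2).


Compute each component:
4a^3 = 4*(-5)^3 = 4*(-125) = -500
27b^2 = 27*(-5)^2 = 27*25 = 675
4a^3 + 27b^2 = -500 + 675 = 175
Delta = -16*175 = -2800

-2800


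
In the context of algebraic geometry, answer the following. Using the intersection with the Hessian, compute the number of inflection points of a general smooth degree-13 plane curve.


For a general smooth plane curve C of degree d, the inflection points are
the intersection of C with its Hessian curve, which has degree 3(d-2).
By Bezout, the total intersection number is d * 3(d-2) = 13 * 33 = 429.
For a general curve every flex is ordinary, so each contributes
multiplicity 1 to C·Hess(C), and the number of distinct inflection
points is 3d(d-2).
Inflection points = 3*13*(13-2) = 3*13*11 = 429

429


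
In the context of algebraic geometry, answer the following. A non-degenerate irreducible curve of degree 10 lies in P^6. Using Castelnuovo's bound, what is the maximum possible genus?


Castelnuovo's bound: write d - 1 = m(r-1) + epsilon with 0 <= epsilon < r-1.
d - 1 = 10 - 1 = 9
r - 1 = 6 - 1 = 5
9 = 1*5 + 4, so m = 1, epsilon = 4
pi(d, r) = m(m-1)(r-1)/2 + m*epsilon
= 1*0*5/2 + 1*4
= 0/2 + 4
= 0 + 4 = 4

4


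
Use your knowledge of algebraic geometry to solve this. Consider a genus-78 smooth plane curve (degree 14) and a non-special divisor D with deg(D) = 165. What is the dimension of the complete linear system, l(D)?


First, compute the genus of a smooth plane curve of degree 14:
g = (d-1)(d-2)/2 = (14-1)(14-2)/2 = 78
For a non-special divisor D (i.e., h^1(D) = 0), Riemann-Roch gives:
l(D) = deg(D) - g + 1
Since deg(D) = 165 >= 2g - 1 = 155, D is non-special.
l(D) = 165 - 78 + 1 = 88

88


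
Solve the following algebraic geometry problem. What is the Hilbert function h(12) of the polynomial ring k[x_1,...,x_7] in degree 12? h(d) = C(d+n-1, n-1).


The Hilbert function for the polynomial ring in 7 variables is:
h(d) = C(d+n-1, n-1)
h(12) = C(12+7-1, 7-1) = C(18, 6)
= 18! / (6! * 12!)
= 18564

18564


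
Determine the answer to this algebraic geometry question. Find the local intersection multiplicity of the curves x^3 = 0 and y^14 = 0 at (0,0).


The intersection multiplicity of V(x^a) and V(y^b) at the origin is:
I(O; V(x^3), V(y^14)) = dim_k(k[x,y]/(x^3, y^14))
A basis for k[x,y]/(x^3, y^14) is the set of monomials x^i * y^j
where 0 <= i < 3 and 0 <= j < 14.
The number of such monomials is 3 * 14 = 42

42


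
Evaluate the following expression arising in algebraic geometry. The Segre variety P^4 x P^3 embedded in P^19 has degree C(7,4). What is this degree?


The degree of the Segre variety P^4 x P^3 is C(m+n, m).
= C(7, 4)
= 35

35


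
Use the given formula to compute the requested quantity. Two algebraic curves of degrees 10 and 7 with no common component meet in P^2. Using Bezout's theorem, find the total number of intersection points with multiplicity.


Bezout's theorem states the intersection count equals the product of degrees.
Intersection count = 10 * 7 = 70

70


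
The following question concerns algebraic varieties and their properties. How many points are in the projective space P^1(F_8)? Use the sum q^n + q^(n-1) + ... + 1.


P^1(F_8) has (q^(n+1) - 1)/(q - 1) points.
= 8^1 + 8^0
= 8 + 1
= 9

9


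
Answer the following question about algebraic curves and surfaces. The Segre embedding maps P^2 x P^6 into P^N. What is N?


The Segre embedding maps P^m x P^n into P^N via
all products of coordinates from each factor.
N = (m+1)(n+1) - 1
N = (2+1)(6+1) - 1
N = 3*7 - 1
N = 21 - 1 = 20

20


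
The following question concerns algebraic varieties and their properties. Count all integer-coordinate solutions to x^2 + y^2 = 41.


Systematically check integer values of x where x^2 <= 41.
For each valid x, check if 41 - x^2 is a perfect square.
x=4: 41 - 16 = 25, sqrt = 5 (valid)
x=5: 41 - 25 = 16, sqrt = 4 (valid)
Total integer solutions found: 8

8


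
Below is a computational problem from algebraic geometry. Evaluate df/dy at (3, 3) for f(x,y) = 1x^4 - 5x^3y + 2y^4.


df/dy = (-5)*x^3 + 4*2*y^3
At (3,3): (-5)*3^3 + 4*2*3^3
= -135 + 216
= 81

81


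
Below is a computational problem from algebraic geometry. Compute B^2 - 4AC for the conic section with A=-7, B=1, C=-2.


The discriminant of a conic Ax^2 + Bxy + Cy^2 + ... = 0 is B^2 - 4AC.
B^2 = 1^2 = 1
4AC = 4*(-7)*(-2) = 56
Discriminant = 1 - 56 = -55

-55


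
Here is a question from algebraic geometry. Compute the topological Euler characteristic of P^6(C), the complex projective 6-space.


The complex projective space P^6 has one cell in each even real dimension 0, 2, ..., 12.
The cohomology groups are H^{2k}(P^6) = Z for k = 0,...,6, and 0 otherwise.
Euler characteristic = sum of Betti numbers = 1 per even-dimensional cohomology group.
chi(P^6) = 6 + 1 = 7

7


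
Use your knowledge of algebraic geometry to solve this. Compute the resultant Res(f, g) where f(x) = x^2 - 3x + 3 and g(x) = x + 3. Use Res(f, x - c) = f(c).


For Res(f, x - c), we evaluate f at x = c.
f(-3) = (-3)^2 - 3*(-3) + 3
= 9 + 9 + 3
= 18 + 3 = 21
Res(f, g) = 21

21


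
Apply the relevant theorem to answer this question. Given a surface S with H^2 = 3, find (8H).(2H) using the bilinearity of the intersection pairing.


Using bilinearity of the intersection pairing on a surface S:
(aH).(bH) = ab * (H.H)
We have H^2 = 3.
D.E = (8H).(2H) = 8*2*3
= 16*3
= 48

48


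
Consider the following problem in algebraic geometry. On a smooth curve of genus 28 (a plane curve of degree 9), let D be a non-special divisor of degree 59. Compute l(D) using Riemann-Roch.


First, compute the genus of a smooth plane curve of degree 9:
g = (d-1)(d-2)/2 = (9-1)(9-2)/2 = 28
For a non-special divisor D (i.e., h^1(D) = 0), Riemann-Roch gives:
l(D) = deg(D) - g + 1
Since deg(D) = 59 >= 2g - 1 = 55, D is non-special.
l(D) = 59 - 28 + 1 = 32

32


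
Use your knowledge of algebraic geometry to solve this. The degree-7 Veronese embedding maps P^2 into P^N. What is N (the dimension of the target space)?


The Veronese embedding v_d: P^n -> P^N maps each point to all
degree-d monomials in n+1 homogeneous coordinates.
N = C(n+d, d) - 1
N = C(2+7, 7) - 1
N = C(9, 7) - 1
C(9, 7) = 36
N = 36 - 1 = 35

35


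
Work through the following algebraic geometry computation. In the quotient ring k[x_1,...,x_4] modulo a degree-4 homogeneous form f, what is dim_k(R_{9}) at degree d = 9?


For R = k[x_1,...,x_n]/(f) with f homogeneous of degree e:
The Hilbert series is (1 - t^e)/(1 - t)^n.
So h(d) = C(d+n-1, n-1) - C(d-e+n-1, n-1) for d >= e.
With n=4, e=4, d=9:
C(9+4-1, 4-1) = C(12, 3) = 220
C(9-4+4-1, 4-1) = C(8, 3) = 56
h(9) = 220 - 56 = 164

164


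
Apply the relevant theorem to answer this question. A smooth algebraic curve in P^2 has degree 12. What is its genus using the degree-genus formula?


Using the genus formula for smooth plane curves:
g = (d-1)(d-2)/2
g = (12-1)(12-2)/2
g = 11*10/2
g = 110/2 = 55

55


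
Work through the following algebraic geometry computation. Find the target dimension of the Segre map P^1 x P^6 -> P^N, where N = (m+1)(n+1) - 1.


The Segre embedding maps P^m x P^n into P^N via
all products of coordinates from each factor.
N = (m+1)(n+1) - 1
N = (1+1)(6+1) - 1
N = 2*7 - 1
N = 14 - 1 = 13

13


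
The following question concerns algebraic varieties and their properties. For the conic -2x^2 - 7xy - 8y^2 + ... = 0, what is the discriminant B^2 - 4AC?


The discriminant of a conic Ax^2 + Bxy + Cy^2 + ... = 0 is B^2 - 4AC.
B^2 = (-7)^2 = 49
4AC = 4*(-2)*(-8) = 64
Discriminant = 49 - 64 = -15

-15


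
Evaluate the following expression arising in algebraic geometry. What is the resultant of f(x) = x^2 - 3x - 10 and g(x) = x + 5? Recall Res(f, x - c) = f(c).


For Res(f, x - c), we evaluate f at x = c.
f(-5) = (-5)^2 - 3*(-5) - 10
= 25 + 15 - 10
= 40 - 10 = 30
Res(f, g) = 30

30


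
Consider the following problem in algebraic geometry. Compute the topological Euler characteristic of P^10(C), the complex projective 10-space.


The complex projective space P^10 has one cell in each even real dimension 0, 2, ..., 20.
The cohomology groups are H^{2k}(P^10) = Z for k = 0,...,10, and 0 otherwise.
Euler characteristic = sum of Betti numbers = 1 per even-dimensional cohomology group.
chi(P^10) = 10 + 1 = 11

11


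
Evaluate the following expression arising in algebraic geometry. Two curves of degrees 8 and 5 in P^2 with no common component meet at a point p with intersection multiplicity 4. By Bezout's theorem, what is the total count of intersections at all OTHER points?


By Bezout's theorem, the total intersection number is d1 * d2.
Total = 8 * 5 = 40
Intersection multiplicity at p = 4
Remaining intersections = 40 - 4 = 36

36


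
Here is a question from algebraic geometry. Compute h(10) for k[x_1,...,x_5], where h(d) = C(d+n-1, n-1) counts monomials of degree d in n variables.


The Hilbert function for the polynomial ring in 5 variables is:
h(d) = C(d+n-1, n-1)
h(10) = C(10+5-1, 5-1) = C(14, 4)
= 14! / (4! * 10!)
= 1001

1001


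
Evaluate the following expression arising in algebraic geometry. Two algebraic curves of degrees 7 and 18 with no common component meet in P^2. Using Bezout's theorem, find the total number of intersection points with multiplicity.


Bezout's theorem states the intersection count equals the product of degrees.
Intersection count = 7 * 18 = 126

126


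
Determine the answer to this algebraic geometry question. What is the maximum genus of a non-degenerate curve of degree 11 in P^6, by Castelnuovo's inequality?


Castelnuovo's bound: write d - 1 = m(r-1) + epsilon with 0 <= epsilon < r-1.
d - 1 = 11 - 1 = 10
r - 1 = 6 - 1 = 5
10 = 2*5 + 0, so m = 2, epsilon = 0
pi(d, r) = m(m-1)(r-1)/2 + m*epsilon
= 2*1*5/2 + 2*0
= 10/2 + 0
= 5 + 0 = 5

5


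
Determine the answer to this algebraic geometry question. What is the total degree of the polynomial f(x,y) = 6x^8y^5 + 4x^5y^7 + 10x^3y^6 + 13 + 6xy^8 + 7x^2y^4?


Examine each term for its total degree (sum of exponents).
  Term '6x^8y^5' has total degree 8+5 = 13.
  Term '4x^5y^7' has total degree 5+7 = 12.
  Term '10x^3y^6' has total degree 3+6 = 9.
  Term '13' has total degree 0+0 = 0.
  Term '6xy^8' has total degree 1+8 = 9.
  Term '7x^2y^4' has total degree 2+4 = 6.
The maximum total degree among all terms is 13.

13
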